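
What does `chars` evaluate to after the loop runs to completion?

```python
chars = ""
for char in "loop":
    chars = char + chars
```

Let's trace through this code step by step.

Initialize: chars = ''
Entering loop: for char in "loop":
After iteration 1: char = 'l', chars = 'l'
After iteration 2: char = 'o', chars = 'ol'
After iteration 3: char = 'o', chars = 'ool'
After iteration 4: char = 'p', chars = 'pool'
Loop ends.

Final answer: 'pool'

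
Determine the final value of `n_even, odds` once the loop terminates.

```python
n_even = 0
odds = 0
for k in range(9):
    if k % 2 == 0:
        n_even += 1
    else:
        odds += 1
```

Let's trace through this code step by step.

Initialize: n_even = 0
Initialize: odds = 0
Entering loop: for k in range(9):
After iteration 1: k = 0, n_even = 1, odds = 0
After iteration 2: k = 1, n_even = 1, odds = 1
After iteration 3: k = 2, n_even = 2, odds = 1
After iteration 4: k = 3, n_even = 2, odds = 2
After iteration 5: k = 4, n_even = 3, odds = 2
After iteration 6: k = 5, n_even = 3, odds = 3
After iteration 7: k = 6, n_even = 4, odds = 3
After iteration 8: k = 7, n_even = 4, odds = 4
After iteration 9: k = 8, n_even = 5, odds = 4
Loop ends.

Final answer: 5, 4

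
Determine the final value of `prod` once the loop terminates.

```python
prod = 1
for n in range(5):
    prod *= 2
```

Let's trace through this code step by step.

Initialize: prod = 1
Entering loop: for n in range(5):
After iteration 1: n = 0, prod = 2
After iteration 2: n = 1, prod = 4
After iteration 3: n = 2, prod = 8
After iteration 4: n = 3, prod = 16
After iteration 5: n = 4, prod = 32
Loop ends.

Final answer: 32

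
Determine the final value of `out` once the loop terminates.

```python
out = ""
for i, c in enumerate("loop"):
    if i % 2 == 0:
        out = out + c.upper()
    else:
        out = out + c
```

Let's trace through this code step by step.

Initialize: out = ''
Entering loop: for i, c in enumerate("loop"):
After iteration 1: i = 0, c = 'l', out = 'L'
After iteration 2: i = 1, c = 'o', out = 'Lo'
After iteration 3: i = 2, c = 'o', out = 'LoO'
After iteration 4: i = 3, c = 'p', out = 'LoOp'
Loop ends.

Final answer: 'LoOp'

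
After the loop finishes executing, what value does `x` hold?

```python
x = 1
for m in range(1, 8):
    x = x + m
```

Let's trace through this code step by step.

Initialize: x = 1
Entering loop: for m in range(1, 8):
After iteration 1: m = 1, x = 2
After iteration 2: m = 2, x = 4
After iteration 3: m = 3, x = 7
After iteration 4: m = 4, x = 11
After iteration 5: m = 5, x = 16
After iteration 6: m = 6, x = 22
After iteration 7: m = 7, x = 29
Loop ends.

Final answer: 29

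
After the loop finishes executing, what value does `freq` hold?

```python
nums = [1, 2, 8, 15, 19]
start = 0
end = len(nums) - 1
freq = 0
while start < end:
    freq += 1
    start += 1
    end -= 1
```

Let's trace through this code step by step.

Initialize: nums = [1, 2, 8, 15, 19]
Initialize: start = 0
Initialize: end = 4
Initialize: freq = 0
Entering loop: while start < end:
After iteration 1: start = 1, end = 3, freq = 1
After iteration 2: start = 2, end = 2, freq = 2
Loop ends.

Final answer: 2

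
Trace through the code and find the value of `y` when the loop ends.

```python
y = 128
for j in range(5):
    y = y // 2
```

Let's trace through this code step by step.

Initialize: y = 128
Entering loop: for j in range(5):
After iteration 1: j = 0, y = 64
After iteration 2: j = 1, y = 32
After iteration 3: j = 2, y = 16
After iteration 4: j = 3, y = 8
After iteration 5: j = 4, y = 4
Loop ends.

Final answer: 4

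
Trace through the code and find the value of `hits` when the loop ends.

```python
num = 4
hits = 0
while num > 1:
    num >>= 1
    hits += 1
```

Let's trace through this code step by step.

Initialize: num = 4
Initialize: hits = 0
Entering loop: while num > 1:
After iteration 1: num = 2, hits = 1
After iteration 2: num = 1, hits = 2
Loop ends.

Final answer: 2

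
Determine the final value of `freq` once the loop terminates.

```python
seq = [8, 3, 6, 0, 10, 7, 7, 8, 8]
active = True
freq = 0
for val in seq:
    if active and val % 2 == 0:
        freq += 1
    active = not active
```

Let's trace through this code step by step.

Initialize: seq = [8, 3, 6, 0, 10, 7, 7, 8, 8]
Initialize: active = True
Initialize: freq = 0
Entering loop: for val in seq:
After iteration 1: val = 8, active = False, freq = 1
After iteration 2: val = 3, active = True, freq = 1
After iteration 3: val = 6, active = False, freq = 2
After iteration 4: val = 0, active = True, freq = 2
After iteration 5: val = 10, active = False, freq = 3
After iteration 6: val = 7, active = True, freq = 3
After iteration 7: val = 7, active = False, freq = 3
After iteration 8: val = 8, active = True, freq = 3
After iteration 9: val = 8, active = False, freq = 4
Loop ends.

Final answer: 4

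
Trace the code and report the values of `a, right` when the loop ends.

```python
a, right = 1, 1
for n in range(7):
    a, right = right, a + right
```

Let's trace through this code step by step.

Initialize: a = 1
Initialize: right = 1
Entering loop: for n in range(7):
After iteration 1: n = 0, a = 1, right = 2
After iteration 2: n = 1, a = 2, right = 3
After iteration 3: n = 2, a = 3, right = 5
After iteration 4: n = 3, a = 5, right = 8
After iteration 5: n = 4, a = 8, right = 13
After iteration 6: n = 5, a = 13, right = 21
After iteration 7: n = 6, a = 21, right = 34
Loop ends.

Final answer: 21, 34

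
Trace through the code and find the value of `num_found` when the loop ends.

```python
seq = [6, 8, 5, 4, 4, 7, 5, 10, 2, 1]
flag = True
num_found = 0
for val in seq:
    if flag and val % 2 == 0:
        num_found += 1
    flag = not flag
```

Let's trace through this code step by step.

Initialize: seq = [6, 8, 5, 4, 4, 7, 5, 10, 2, 1]
Initialize: flag = True
Initialize: num_found = 0
Entering loop: for val in seq:
After iteration 1: val = 6, flag = False, num_found = 1
After iteration 2: val = 8, flag = True, num_found = 1
After iteration 3: val = 5, flag = False, num_found = 1
After iteration 4: val = 4, flag = True, num_found = 1
After iteration 5: val = 4, flag = False, num_found = 2
After iteration 6: val = 7, flag = True, num_found = 2
After iteration 7: val = 5, flag = False, num_found = 2
After iteration 8: val = 10, flag = True, num_found = 2
After iteration 9: val = 2, flag = False, num_found = 3
After iteration 10: val = 1, flag = True, num_found = 3
Loop ends.

Final answer: 3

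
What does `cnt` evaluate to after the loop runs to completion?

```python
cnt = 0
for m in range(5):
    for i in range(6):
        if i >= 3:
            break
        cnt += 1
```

Let's trace through this code step by step.

Initialize: cnt = 0
Entering loop: for m in range(5):
After iteration 1: m = 0, cnt = 3
After iteration 2: m = 1, cnt = 6
After iteration 3: m = 2, cnt = 9
After iteration 4: m = 3, cnt = 12
After iteration 5: m = 4, cnt = 15
Loop ends.

Final answer: 15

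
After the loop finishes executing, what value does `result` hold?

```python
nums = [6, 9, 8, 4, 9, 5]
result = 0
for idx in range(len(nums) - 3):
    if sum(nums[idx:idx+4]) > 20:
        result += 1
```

Let's trace through this code step by step.

Initialize: nums = [6, 9, 8, 4, 9, 5]
Initialize: result = 0
Entering loop: for idx in range(len(nums) - 3):
After iteration 1: idx = 0, result = 1
After iteration 2: idx = 1, result = 2
After iteration 3: idx = 2, result = 3
Loop ends.

Final answer: 3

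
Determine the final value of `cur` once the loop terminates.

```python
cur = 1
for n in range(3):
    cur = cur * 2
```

Let's trace through this code step by step.

Initialize: cur = 1
Entering loop: for n in range(3):
After iteration 1: n = 0, cur = 2
After iteration 2: n = 1, cur = 4
After iteration 3: n = 2, cur = 8
Loop ends.

Final answer: 8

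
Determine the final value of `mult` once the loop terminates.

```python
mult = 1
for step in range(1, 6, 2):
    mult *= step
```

Let's trace through this code step by step.

Initialize: mult = 1
Entering loop: for step in range(1, 6, 2):
After iteration 1: step = 1, mult = 1
After iteration 2: step = 3, mult = 3
After iteration 3: step = 5, mult = 15
Loop ends.

Final answer: 15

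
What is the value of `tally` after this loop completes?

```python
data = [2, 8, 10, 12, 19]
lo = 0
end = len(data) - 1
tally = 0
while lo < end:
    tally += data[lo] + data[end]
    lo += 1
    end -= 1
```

Let's trace through this code step by step.

Initialize: data = [2, 8, 10, 12, 19]
Initialize: lo = 0
Initialize: end = 4
Initialize: tally = 0
Entering loop: while lo < end:
After iteration 1: lo = 1, end = 3, tally = 21
After iteration 2: lo = 2, end = 2, tally = 41
Loop ends.

Final answer: 41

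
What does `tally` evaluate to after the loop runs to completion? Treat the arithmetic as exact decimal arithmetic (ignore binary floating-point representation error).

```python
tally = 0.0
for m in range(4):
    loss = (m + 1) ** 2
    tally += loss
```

Let's trace through this code step by step.

Initialize: tally = 0.0
Entering loop: for m in range(4):
After iteration 1: m = 0, tally = 1.0, loss = 1
After iteration 2: m = 1, tally = 5.0, loss = 4
After iteration 3: m = 2, tally = 14.0, loss = 9
After iteration 4: m = 3, tally = 30.0, loss = 16
Loop ends.

Final answer: 30.0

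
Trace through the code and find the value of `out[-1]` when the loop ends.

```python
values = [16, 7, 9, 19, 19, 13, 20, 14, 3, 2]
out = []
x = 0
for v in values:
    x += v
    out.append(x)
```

Let's trace through this code step by step.

Initialize: values = [16, 7, 9, 19, 19, 13, 20, 14, 3, 2]
Initialize: out = []
Initialize: x = 0
Entering loop: for v in values:
After iteration 1: v = 16, out = [16], x = 16
After iteration 2: v = 7, out = [16, 23], x = 23
After iteration 3: v = 9, out = [16, 23, 32], x = 32
After iteration 4: v = 19, out = [16, 23, 32, 51], x = 51
After iteration 5: v = 19, out = [16, 23, 32, 51, 70], x = 70
After iteration 6: v = 13, out = [16, 23, 32, 51, 70, 83], x = 83
After iteration 7: v = 20, out = [16, 23, 32, 51, 70, 83, 103], x = 103
After iteration 8: v = 14, out = [16, 23, 32, 51, 70, 83, 103, 117], x = 117
After iteration 9: v = 3, out = [16, 23, 32, 51, 70, 83, 103, 117, 120], x = 120
After iteration 10: v = 2, out = [16, 23, 32, 51, 70, 83, 103, 117, 120, 122], x = 122
Loop ends.
out[-1] = 122

Final answer: 122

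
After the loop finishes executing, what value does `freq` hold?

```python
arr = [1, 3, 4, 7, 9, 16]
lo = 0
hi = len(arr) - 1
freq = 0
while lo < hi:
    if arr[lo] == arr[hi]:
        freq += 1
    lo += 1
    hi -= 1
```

Let's trace through this code step by step.

Initialize: arr = [1, 3, 4, 7, 9, 16]
Initialize: lo = 0
Initialize: hi = 5
Initialize: freq = 0
Entering loop: while lo < hi:
After iteration 1: lo = 1, hi = 4, freq = 0
After iteration 2: lo = 2, hi = 3, freq = 0
After iteration 3: lo = 3, hi = 2, freq = 0
Loop ends.

Final answer: 0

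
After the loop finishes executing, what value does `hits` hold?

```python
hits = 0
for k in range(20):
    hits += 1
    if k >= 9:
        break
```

Let's trace through this code step by step.

Initialize: hits = 0
Entering loop: for k in range(20):
After iteration 1: k = 0, hits = 1
After iteration 2: k = 1, hits = 2
After iteration 3: k = 2, hits = 3
After iteration 4: k = 3, hits = 4
After iteration 5: k = 4, hits = 5
After iteration 6: k = 5, hits = 6
After iteration 7: k = 6, hits = 7
After iteration 8: k = 7, hits = 8
After iteration 9: k = 8, hits = 9
After iteration 10: k = 9, hits = 10
Loop ends.

Final answer: 10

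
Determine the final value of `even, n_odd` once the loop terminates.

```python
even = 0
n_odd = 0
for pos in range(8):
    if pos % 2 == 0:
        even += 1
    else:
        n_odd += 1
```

Let's trace through this code step by step.

Initialize: even = 0
Initialize: n_odd = 0
Entering loop: for pos in range(8):
After iteration 1: pos = 0, even = 1, n_odd = 0
After iteration 2: pos = 1, even = 1, n_odd = 1
After iteration 3: pos = 2, even = 2, n_odd = 1
After iteration 4: pos = 3, even = 2, n_odd = 2
After iteration 5: pos = 4, even = 3, n_odd = 2
After iteration 6: pos = 5, even = 3, n_odd = 3
After iteration 7: pos = 6, even = 4, n_odd = 3
After iteration 8: pos = 7, even = 4, n_odd = 4
Loop ends.

Final answer: 4, 4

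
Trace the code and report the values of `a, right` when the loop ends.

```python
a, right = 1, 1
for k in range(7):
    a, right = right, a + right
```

Let's trace through this code step by step.

Initialize: a = 1
Initialize: right = 1
Entering loop: for k in range(7):
After iteration 1: k = 0, a = 1, right = 2
After iteration 2: k = 1, a = 2, right = 3
After iteration 3: k = 2, a = 3, right = 5
After iteration 4: k = 3, a = 5, right = 8
After iteration 5: k = 4, a = 8, right = 13
After iteration 6: k = 5, a = 13, right = 21
After iteration 7: k = 6, a = 21, right = 34
Loop ends.

Final answer: 21, 34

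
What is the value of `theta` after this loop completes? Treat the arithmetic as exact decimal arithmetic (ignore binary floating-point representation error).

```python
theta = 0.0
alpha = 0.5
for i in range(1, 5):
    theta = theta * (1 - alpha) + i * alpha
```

Let's trace through this code step by step.

Initialize: theta = 0.0
Initialize: alpha = 0.5
Entering loop: for i in range(1, 5):
After iteration 1: i = 1, theta = 0.5
After iteration 2: i = 2, theta = 1.25
After iteration 3: i = 3, theta = 2.125
After iteration 4: i = 4, theta = 3.0625
Loop ends.

Final answer: 3.0625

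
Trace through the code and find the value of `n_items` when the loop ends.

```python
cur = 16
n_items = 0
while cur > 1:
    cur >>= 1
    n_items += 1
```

Let's trace through this code step by step.

Initialize: cur = 16
Initialize: n_items = 0
Entering loop: while cur > 1:
After iteration 1: cur = 8, n_items = 1
After iteration 2: cur = 4, n_items = 2
After iteration 3: cur = 2, n_items = 3
After iteration 4: cur = 1, n_items = 4
Loop ends.

Final answer: 4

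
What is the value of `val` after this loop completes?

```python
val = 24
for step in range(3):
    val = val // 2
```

Let's trace through this code step by step.

Initialize: val = 24
Entering loop: for step in range(3):
After iteration 1: step = 0, val = 12
After iteration 2: step = 1, val = 6
After iteration 3: step = 2, val = 3
Loop ends.

Final answer: 3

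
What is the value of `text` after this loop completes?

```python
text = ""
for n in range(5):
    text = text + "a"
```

Let's trace through this code step by step.

Initialize: text = ''
Entering loop: for n in range(5):
After iteration 1: n = 0, text = 'a'
After iteration 2: n = 1, text = 'aa'
After iteration 3: n = 2, text = 'aaa'
After iteration 4: n = 3, text = 'aaaa'
After iteration 5: n = 4, text = 'aaaaa'
Loop ends.

Final answer: 'aaaaa'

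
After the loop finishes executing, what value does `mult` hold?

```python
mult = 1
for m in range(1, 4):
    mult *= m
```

Let's trace through this code step by step.

Initialize: mult = 1
Entering loop: for m in range(1, 4):
After iteration 1: m = 1, mult = 1
After iteration 2: m = 2, mult = 2
After iteration 3: m = 3, mult = 6
Loop ends.

Final answer: 6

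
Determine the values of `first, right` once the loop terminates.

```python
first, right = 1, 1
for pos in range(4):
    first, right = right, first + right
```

Let's trace through this code step by step.

Initialize: first = 1
Initialize: right = 1
Entering loop: for pos in range(4):
After iteration 1: pos = 0, first = 1, right = 2
After iteration 2: pos = 1, first = 2, right = 3
After iteration 3: pos = 2, first = 3, right = 5
After iteration 4: pos = 3, first = 5, right = 8
Loop ends.

Final answer: 5, 8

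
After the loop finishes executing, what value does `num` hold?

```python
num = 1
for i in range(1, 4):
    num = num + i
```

Let's trace through this code step by step.

Initialize: num = 1
Entering loop: for i in range(1, 4):
After iteration 1: i = 1, num = 2
After iteration 2: i = 2, num = 4
After iteration 3: i = 3, num = 7
Loop ends.

Final answer: 7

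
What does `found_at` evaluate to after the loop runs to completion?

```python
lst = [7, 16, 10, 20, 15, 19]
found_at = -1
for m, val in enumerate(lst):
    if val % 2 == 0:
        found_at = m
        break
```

Let's trace through this code step by step.

Initialize: lst = [7, 16, 10, 20, 15, 19]
Initialize: found_at = -1
Entering loop: for m, val in enumerate(lst):
After iteration 1: m = 0, val = 7, found_at = -1
After iteration 2: m = 1, val = 16, found_at = 1
Loop ends.

Final answer: 1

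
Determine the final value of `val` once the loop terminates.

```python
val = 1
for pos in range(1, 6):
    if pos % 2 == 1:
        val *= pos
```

Let's trace through this code step by step.

Initialize: val = 1
Entering loop: for pos in range(1, 6):
After iteration 1: pos = 1, val = 1
After iteration 2: pos = 2, val = 1
After iteration 3: pos = 3, val = 3
After iteration 4: pos = 4, val = 3
After iteration 5: pos = 5, val = 15
Loop ends.

Final answer: 15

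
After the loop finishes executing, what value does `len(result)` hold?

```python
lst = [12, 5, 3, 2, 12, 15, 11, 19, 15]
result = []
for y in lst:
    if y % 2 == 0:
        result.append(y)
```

Let's trace through this code step by step.

Initialize: lst = [12, 5, 3, 2, 12, 15, 11, 19, 15]
Initialize: result = []
Entering loop: for y in lst:
After iteration 1: y = 12, result = [12]
After iteration 2: y = 5, result = [12]
After iteration 3: y = 3, result = [12]
After iteration 4: y = 2, result = [12, 2]
After iteration 5: y = 12, result = [12, 2, 12]
After iteration 6: y = 15, result = [12, 2, 12]
After iteration 7: y = 11, result = [12, 2, 12]
After iteration 8: y = 19, result = [12, 2, 12]
After iteration 9: y = 15, result = [12, 2, 12]
Loop ends.
len(result) = 3

Final answer: 3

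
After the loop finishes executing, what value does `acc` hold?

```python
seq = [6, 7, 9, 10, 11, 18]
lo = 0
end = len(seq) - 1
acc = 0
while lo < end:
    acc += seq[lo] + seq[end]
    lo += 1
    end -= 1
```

Let's trace through this code step by step.

Initialize: seq = [6, 7, 9, 10, 11, 18]
Initialize: lo = 0
Initialize: end = 5
Initialize: acc = 0
Entering loop: while lo < end:
After iteration 1: lo = 1, end = 4, acc = 24
After iteration 2: lo = 2, end = 3, acc = 42
After iteration 3: lo = 3, end = 2, acc = 61
Loop ends.

Final answer: 61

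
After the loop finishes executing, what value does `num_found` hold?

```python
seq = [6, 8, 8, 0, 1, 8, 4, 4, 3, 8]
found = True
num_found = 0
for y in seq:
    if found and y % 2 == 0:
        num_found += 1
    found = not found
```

Let's trace through this code step by step.

Initialize: seq = [6, 8, 8, 0, 1, 8, 4, 4, 3, 8]
Initialize: found = True
Initialize: num_found = 0
Entering loop: for y in seq:
After iteration 1: y = 6, found = False, num_found = 1
After iteration 2: y = 8, found = True, num_found = 1
After iteration 3: y = 8, found = False, num_found = 2
After iteration 4: y = 0, found = True, num_found = 2
After iteration 5: y = 1, found = False, num_found = 2
After iteration 6: y = 8, found = True, num_found = 2
After iteration 7: y = 4, found = False, num_found = 3
After iteration 8: y = 4, found = True, num_found = 3
After iteration 9: y = 3, found = False, num_found = 3
After iteration 10: y = 8, found = True, num_found = 3
Loop ends.

Final answer: 3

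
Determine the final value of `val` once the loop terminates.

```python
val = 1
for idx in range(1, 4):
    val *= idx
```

Let's trace through this code step by step.

Initialize: val = 1
Entering loop: for idx in range(1, 4):
After iteration 1: idx = 1, val = 1
After iteration 2: idx = 2, val = 2
After iteration 3: idx = 3, val = 6
Loop ends.

Final answer: 6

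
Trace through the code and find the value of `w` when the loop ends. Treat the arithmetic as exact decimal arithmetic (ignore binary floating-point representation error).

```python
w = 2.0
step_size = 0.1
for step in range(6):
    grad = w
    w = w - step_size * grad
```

Let's trace through this code step by step.

Initialize: w = 2.0
Initialize: step_size = 0.1
Entering loop: for step in range(6):
After iteration 1: step = 0, w = 1.8, grad = 2.0
After iteration 2: step = 1, w = 1.62, grad = 1.8
After iteration 3: step = 2, w = 1.458, grad = 1.62
After iteration 4: step = 3, w = 1.3122, grad = 1.458
After iteration 5: step = 4, w = 1.18098, grad = 1.3122
After iteration 6: step = 5, w = 1.062882, grad = 1.18098
Loop ends.

Final answer: 1.062882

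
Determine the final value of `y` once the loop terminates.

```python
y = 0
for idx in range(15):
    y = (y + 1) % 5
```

Let's trace through this code step by step.

Initialize: y = 0
Entering loop: for idx in range(15):
After iteration 1: idx = 0, y = 1
After iteration 2: idx = 1, y = 2
After iteration 3: idx = 2, y = 3
After iteration 4: idx = 3, y = 4
After iteration 5: idx = 4, y = 0
After iteration 6: idx = 5, y = 1
After iteration 7: idx = 6, y = 2
After iteration 8: idx = 7, y = 3
After iteration 9: idx = 8, y = 4
After iteration 10: idx = 9, y = 0
After iteration 11: idx = 10, y = 1
After iteration 12: idx = 11, y = 2
After iteration 13: idx = 12, y = 3
After iteration 14: idx = 13, y = 4
After iteration 15: idx = 14, y = 0
Loop ends.

Final answer: 0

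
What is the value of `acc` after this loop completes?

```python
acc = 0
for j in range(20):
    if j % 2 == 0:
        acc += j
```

Let's trace through this code step by step.

Initialize: acc = 0
Entering loop: for j in range(20):
After iteration 1: j = 0, acc = 0
After iteration 2: j = 1, acc = 0
After iteration 3: j = 2, acc = 2
After iteration 4: j = 3, acc = 2
After iteration 5: j = 4, acc = 6
After iteration 6: j = 5, acc = 6
After iteration 7: j = 6, acc = 12
After iteration 8: j = 7, acc = 12
After iteration 9: j = 8, acc = 20
After iteration 10: j = 9, acc = 20
After iteration 11: j = 10, acc = 30
After iteration 12: j = 11, acc = 30
After iteration 13: j = 12, acc = 42
After iteration 14: j = 13, acc = 42
After iteration 15: j = 14, acc = 56
After iteration 16: j = 15, acc = 56
After iteration 17: j = 16, acc = 72
After iteration 18: j = 17, acc = 72
After iteration 19: j = 18, acc = 90
After iteration 20: j = 19, acc = 90
Loop ends.

Final answer: 90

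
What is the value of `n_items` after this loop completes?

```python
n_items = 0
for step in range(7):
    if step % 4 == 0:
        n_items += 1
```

Let's trace through this code step by step.

Initialize: n_items = 0
Entering loop: for step in range(7):
After iteration 1: step = 0, n_items = 1
After iteration 2: step = 1, n_items = 1
After iteration 3: step = 2, n_items = 1
After iteration 4: step = 3, n_items = 1
After iteration 5: step = 4, n_items = 2
After iteration 6: step = 5, n_items = 2
After iteration 7: step = 6, n_items = 2
Loop ends.

Final answer: 2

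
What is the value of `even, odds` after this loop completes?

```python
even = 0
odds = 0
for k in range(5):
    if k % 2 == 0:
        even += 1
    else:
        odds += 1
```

Let's trace through this code step by step.

Initialize: even = 0
Initialize: odds = 0
Entering loop: for k in range(5):
After iteration 1: k = 0, even = 1, odds = 0
After iteration 2: k = 1, even = 1, odds = 1
After iteration 3: k = 2, even = 2, odds = 1
After iteration 4: k = 3, even = 2, odds = 2
After iteration 5: k = 4, even = 3, odds = 2
Loop ends.

Final answer: 3, 2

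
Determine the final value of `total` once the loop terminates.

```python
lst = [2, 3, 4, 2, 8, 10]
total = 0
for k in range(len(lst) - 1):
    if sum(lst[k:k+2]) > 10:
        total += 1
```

Let's trace through this code step by step.

Initialize: lst = [2, 3, 4, 2, 8, 10]
Initialize: total = 0
Entering loop: for k in range(len(lst) - 1):
After iteration 1: k = 0, total = 0
After iteration 2: k = 1, total = 0
After iteration 3: k = 2, total = 0
After iteration 4: k = 3, total = 0
After iteration 5: k = 4, total = 1
Loop ends.

Final answer: 1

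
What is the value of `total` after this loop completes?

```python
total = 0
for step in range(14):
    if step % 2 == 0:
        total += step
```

Let's trace through this code step by step.

Initialize: total = 0
Entering loop: for step in range(14):
After iteration 1: step = 0, total = 0
After iteration 2: step = 1, total = 0
After iteration 3: step = 2, total = 2
After iteration 4: step = 3, total = 2
After iteration 5: step = 4, total = 6
After iteration 6: step = 5, total = 6
After iteration 7: step = 6, total = 12
After iteration 8: step = 7, total = 12
After iteration 9: step = 8, total = 20
After iteration 10: step = 9, total = 20
After iteration 11: step = 10, total = 30
After iteration 12: step = 11, total = 30
After iteration 13: step = 12, total = 42
After iteration 14: step = 13, total = 42
Loop ends.

Final answer: 42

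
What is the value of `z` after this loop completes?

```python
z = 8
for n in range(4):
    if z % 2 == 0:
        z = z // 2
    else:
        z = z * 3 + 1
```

Let's trace through this code step by step.

Initialize: z = 8
Entering loop: for n in range(4):
After iteration 1: n = 0, z = 4
After iteration 2: n = 1, z = 2
After iteration 3: n = 2, z = 1
After iteration 4: n = 3, z = 4
Loop ends.

Final answer: 4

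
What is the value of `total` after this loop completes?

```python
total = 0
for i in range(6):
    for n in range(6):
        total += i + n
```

Let's trace through this code step by step.

Initialize: total = 0
Entering loop: for i in range(6):
After iteration 1: i = 0, total = 15
After iteration 2: i = 1, total = 36
After iteration 3: i = 2, total = 63
After iteration 4: i = 3, total = 96
After iteration 5: i = 4, total = 135
After iteration 6: i = 5, total = 180
Loop ends.

Final answer: 180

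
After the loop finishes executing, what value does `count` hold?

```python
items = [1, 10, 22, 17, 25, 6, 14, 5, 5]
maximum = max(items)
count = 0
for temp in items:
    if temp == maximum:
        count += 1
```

Let's trace through this code step by step.

Initialize: items = [1, 10, 22, 17, 25, 6, 14, 5, 5]
Initialize: maximum = 25
Initialize: count = 0
Entering loop: for temp in items:
After iteration 1: temp = 1, count = 0
After iteration 2: temp = 10, count = 0
After iteration 3: temp = 22, count = 0
After iteration 4: temp = 17, count = 0
After iteration 5: temp = 25, count = 1
After iteration 6: temp = 6, count = 1
After iteration 7: temp = 14, count = 1
After iteration 8: temp = 5, count = 1
After iteration 9: temp = 5, count = 1
Loop ends.

Final answer: 1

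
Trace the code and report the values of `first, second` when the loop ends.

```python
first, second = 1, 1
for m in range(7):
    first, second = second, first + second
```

Let's trace through this code step by step.

Initialize: first = 1
Initialize: second = 1
Entering loop: for m in range(7):
After iteration 1: m = 0, first = 1, second = 2
After iteration 2: m = 1, first = 2, second = 3
After iteration 3: m = 2, first = 3, second = 5
After iteration 4: m = 3, first = 5, second = 8
After iteration 5: m = 4, first = 8, second = 13
After iteration 6: m = 5, first = 13, second = 21
After iteration 7: m = 6, first = 21, second = 34
Loop ends.

Final answer: 21, 34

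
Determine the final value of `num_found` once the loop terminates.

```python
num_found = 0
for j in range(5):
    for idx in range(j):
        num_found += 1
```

Let's trace through this code step by step.

Initialize: num_found = 0
Entering loop: for j in range(5):
After iteration 1: j = 0, num_found = 0
After iteration 2: j = 1, num_found = 1, idx = 0
After iteration 3: j = 2, num_found = 3, idx = 1
After iteration 4: j = 3, num_found = 6, idx = 2
After iteration 5: j = 4, num_found = 10, idx = 3
Loop ends.

Final answer: 10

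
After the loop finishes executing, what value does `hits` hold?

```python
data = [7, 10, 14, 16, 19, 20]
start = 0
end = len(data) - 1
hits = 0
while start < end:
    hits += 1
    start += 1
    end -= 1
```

Let's trace through this code step by step.

Initialize: data = [7, 10, 14, 16, 19, 20]
Initialize: start = 0
Initialize: end = 5
Initialize: hits = 0
Entering loop: while start < end:
After iteration 1: start = 1, end = 4, hits = 1
After iteration 2: start = 2, end = 3, hits = 2
After iteration 3: start = 3, end = 2, hits = 3
Loop ends.

Final answer: 3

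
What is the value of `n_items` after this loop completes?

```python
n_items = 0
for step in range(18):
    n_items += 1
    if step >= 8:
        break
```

Let's trace through this code step by step.

Initialize: n_items = 0
Entering loop: for step in range(18):
After iteration 1: step = 0, n_items = 1
After iteration 2: step = 1, n_items = 2
After iteration 3: step = 2, n_items = 3
After iteration 4: step = 3, n_items = 4
After iteration 5: step = 4, n_items = 5
After iteration 6: step = 5, n_items = 6
After iteration 7: step = 6, n_items = 7
After iteration 8: step = 7, n_items = 8
After iteration 9: step = 8, n_items = 9
Loop ends.

Final answer: 9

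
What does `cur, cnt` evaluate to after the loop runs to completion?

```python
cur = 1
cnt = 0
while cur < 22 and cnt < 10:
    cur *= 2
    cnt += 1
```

Let's trace through this code step by step.

Initialize: cur = 1
Initialize: cnt = 0
Entering loop: while cur < 22 and cnt < 10:
After iteration 1: cur = 2, cnt = 1
After iteration 2: cur = 4, cnt = 2
After iteration 3: cur = 8, cnt = 3
After iteration 4: cur = 16, cnt = 4
After iteration 5: cur = 32, cnt = 5
Loop ends.

Final answer: 32, 5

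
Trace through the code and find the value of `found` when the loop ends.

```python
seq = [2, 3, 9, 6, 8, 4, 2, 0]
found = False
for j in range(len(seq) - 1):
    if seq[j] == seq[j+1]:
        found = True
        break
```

Let's trace through this code step by step.

Initialize: seq = [2, 3, 9, 6, 8, 4, 2, 0]
Initialize: found = False
Entering loop: for j in range(len(seq) - 1):
After iteration 1: j = 0, found = False
After iteration 2: j = 1, found = False
After iteration 3: j = 2, found = False
After iteration 4: j = 3, found = False
After iteration 5: j = 4, found = False
After iteration 6: j = 5, found = False
After iteration 7: j = 6, found = False
Loop ends.

Final answer: False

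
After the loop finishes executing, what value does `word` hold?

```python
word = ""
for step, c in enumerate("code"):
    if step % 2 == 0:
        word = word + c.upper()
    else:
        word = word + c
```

Let's trace through this code step by step.

Initialize: word = ''
Entering loop: for step, c in enumerate("code"):
After iteration 1: step = 0, c = 'c', word = 'C'
After iteration 2: step = 1, c = 'o', word = 'Co'
After iteration 3: step = 2, c = 'd', word = 'CoD'
After iteration 4: step = 3, c = 'e', word = 'CoDe'
Loop ends.

Final answer: 'CoDe'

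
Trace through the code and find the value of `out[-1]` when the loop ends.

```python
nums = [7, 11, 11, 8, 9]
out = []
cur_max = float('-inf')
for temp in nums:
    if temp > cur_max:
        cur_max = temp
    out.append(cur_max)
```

Let's trace through this code step by step.

Initialize: nums = [7, 11, 11, 8, 9]
Initialize: out = []
Initialize: cur_max = -inf
Entering loop: for temp in nums:
After iteration 1: temp = 7, out = [7], cur_max = 7
After iteration 2: temp = 11, out = [7, 11], cur_max = 11
After iteration 3: temp = 11, out = [7, 11, 11], cur_max = 11
After iteration 4: temp = 8, out = [7, 11, 11, 11], cur_max = 11
After iteration 5: temp = 9, out = [7, 11, 11, 11, 11], cur_max = 11
Loop ends.
out[-1] = 11

Final answer: 11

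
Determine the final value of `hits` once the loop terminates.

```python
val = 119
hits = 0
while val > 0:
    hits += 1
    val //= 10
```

Let's trace through this code step by step.

Initialize: val = 119
Initialize: hits = 0
Entering loop: while val > 0:
After iteration 1: val = 11, hits = 1
After iteration 2: val = 1, hits = 2
After iteration 3: val = 0, hits = 3
Loop ends.

Final answer: 3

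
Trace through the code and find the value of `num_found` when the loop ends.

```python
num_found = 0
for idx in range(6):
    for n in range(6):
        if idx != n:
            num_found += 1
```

Let's trace through this code step by step.

Initialize: num_found = 0
Entering loop: for idx in range(6):
After iteration 1: idx = 0, num_found = 5
After iteration 2: idx = 1, num_found = 10
After iteration 3: idx = 2, num_found = 15
After iteration 4: idx = 3, num_found = 20
After iteration 5: idx = 4, num_found = 25
After iteration 6: idx = 5, num_found = 30
Loop ends.

Final answer: 30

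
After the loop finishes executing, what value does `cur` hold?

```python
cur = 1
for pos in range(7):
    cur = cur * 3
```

Let's trace through this code step by step.

Initialize: cur = 1
Entering loop: for pos in range(7):
After iteration 1: pos = 0, cur = 3
After iteration 2: pos = 1, cur = 9
After iteration 3: pos = 2, cur = 27
After iteration 4: pos = 3, cur = 81
After iteration 5: pos = 4, cur = 243
After iteration 6: pos = 5, cur = 729
After iteration 7: pos = 6, cur = 2187
Loop ends.

Final answer: 2187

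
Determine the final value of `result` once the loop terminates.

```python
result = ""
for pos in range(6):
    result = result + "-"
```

Let's trace through this code step by step.

Initialize: result = ''
Entering loop: for pos in range(6):
After iteration 1: pos = 0, result = '-'
After iteration 2: pos = 1, result = '--'
After iteration 3: pos = 2, result = '---'
After iteration 4: pos = 3, result = '----'
After iteration 5: pos = 4, result = '-----'
After iteration 6: pos = 5, result = '------'
Loop ends.

Final answer: '------'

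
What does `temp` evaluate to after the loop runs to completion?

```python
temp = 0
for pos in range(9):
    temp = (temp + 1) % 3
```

Let's trace through this code step by step.

Initialize: temp = 0
Entering loop: for pos in range(9):
After iteration 1: pos = 0, temp = 1
After iteration 2: pos = 1, temp = 2
After iteration 3: pos = 2, temp = 0
After iteration 4: pos = 3, temp = 1
After iteration 5: pos = 4, temp = 2
After iteration 6: pos = 5, temp = 0
After iteration 7: pos = 6, temp = 1
After iteration 8: pos = 7, temp = 2
After iteration 9: pos = 8, temp = 0
Loop ends.

Final answer: 0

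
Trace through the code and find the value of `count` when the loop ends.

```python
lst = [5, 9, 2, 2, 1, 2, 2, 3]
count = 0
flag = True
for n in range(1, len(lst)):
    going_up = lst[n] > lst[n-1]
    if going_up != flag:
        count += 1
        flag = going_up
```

Let's trace through this code step by step.

Initialize: lst = [5, 9, 2, 2, 1, 2, 2, 3]
Initialize: count = 0
Initialize: flag = True
Entering loop: for n in range(1, len(lst)):
After iteration 1: n = 1, count = 0, flag = True, going_up = True
After iteration 2: n = 2, count = 1, flag = False, going_up = False
After iteration 3: n = 3, count = 1, flag = False, going_up = False
After iteration 4: n = 4, count = 1, flag = False, going_up = False
After iteration 5: n = 5, count = 2, flag = True, going_up = True
After iteration 6: n = 6, count = 3, flag = False, going_up = False
After iteration 7: n = 7, count = 4, flag = True, going_up = True
Loop ends.

Final answer: 4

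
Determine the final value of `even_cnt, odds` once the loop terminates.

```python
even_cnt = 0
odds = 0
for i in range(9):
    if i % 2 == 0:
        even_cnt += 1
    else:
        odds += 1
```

Let's trace through this code step by step.

Initialize: even_cnt = 0
Initialize: odds = 0
Entering loop: for i in range(9):
After iteration 1: i = 0, even_cnt = 1, odds = 0
After iteration 2: i = 1, even_cnt = 1, odds = 1
After iteration 3: i = 2, even_cnt = 2, odds = 1
After iteration 4: i = 3, even_cnt = 2, odds = 2
After iteration 5: i = 4, even_cnt = 3, odds = 2
After iteration 6: i = 5, even_cnt = 3, odds = 3
After iteration 7: i = 6, even_cnt = 4, odds = 3
After iteration 8: i = 7, even_cnt = 4, odds = 4
After iteration 9: i = 8, even_cnt = 5, odds = 4
Loop ends.

Final answer: 5, 4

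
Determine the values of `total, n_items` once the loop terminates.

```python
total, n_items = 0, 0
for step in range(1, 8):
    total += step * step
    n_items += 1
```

Let's trace through this code step by step.

Initialize: total = 0
Initialize: n_items = 0
Entering loop: for step in range(1, 8):
After iteration 1: step = 1, total = 1, n_items = 1
After iteration 2: step = 2, total = 5, n_items = 2
After iteration 3: step = 3, total = 14, n_items = 3
After iteration 4: step = 4, total = 30, n_items = 4
After iteration 5: step = 5, total = 55, n_items = 5
After iteration 6: step = 6, total = 91, n_items = 6
After iteration 7: step = 7, total = 140, n_items = 7
Loop ends.

Final answer: 140, 7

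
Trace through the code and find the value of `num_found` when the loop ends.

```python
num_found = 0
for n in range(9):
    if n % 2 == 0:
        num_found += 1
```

Let's trace through this code step by step.

Initialize: num_found = 0
Entering loop: for n in range(9):
After iteration 1: n = 0, num_found = 1
After iteration 2: n = 1, num_found = 1
After iteration 3: n = 2, num_found = 2
After iteration 4: n = 3, num_found = 2
After iteration 5: n = 4, num_found = 3
After iteration 6: n = 5, num_found = 3
After iteration 7: n = 6, num_found = 4
After iteration 8: n = 7, num_found = 4
After iteration 9: n = 8, num_found = 5
Loop ends.

Final answer: 5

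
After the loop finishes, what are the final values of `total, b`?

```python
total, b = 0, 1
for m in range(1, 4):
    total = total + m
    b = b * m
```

Let's trace through this code step by step.

Initialize: total = 0
Initialize: b = 1
Entering loop: for m in range(1, 4):
After iteration 1: m = 1, total = 1, b = 1
After iteration 2: m = 2, total = 3, b = 2
After iteration 3: m = 3, total = 6, b = 6
Loop ends.

Final answer: 6, 6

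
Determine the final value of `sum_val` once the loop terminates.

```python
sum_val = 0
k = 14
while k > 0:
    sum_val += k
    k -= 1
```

Let's trace through this code step by step.

Initialize: sum_val = 0
Initialize: k = 14
Entering loop: while k > 0:
After iteration 1: sum_val = 14, k = 13
After iteration 2: sum_val = 27, k = 12
After iteration 3: sum_val = 39, k = 11
After iteration 4: sum_val = 50, k = 10
After iteration 5: sum_val = 60, k = 9
After iteration 6: sum_val = 69, k = 8
After iteration 7: sum_val = 77, k = 7
After iteration 8: sum_val = 84, k = 6
After iteration 9: sum_val = 90, k = 5
After iteration 10: sum_val = 95, k = 4
After iteration 11: sum_val = 99, k = 3
After iteration 12: sum_val = 102, k = 2
After iteration 13: sum_val = 104, k = 1
After iteration 14: sum_val = 105, k = 0
Loop ends.

Final answer: 105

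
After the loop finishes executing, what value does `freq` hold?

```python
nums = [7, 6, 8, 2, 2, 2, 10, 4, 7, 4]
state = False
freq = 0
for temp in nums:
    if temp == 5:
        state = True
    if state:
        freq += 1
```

Let's trace through this code step by step.

Initialize: nums = [7, 6, 8, 2, 2, 2, 10, 4, 7, 4]
Initialize: state = False
Initialize: freq = 0
Entering loop: for temp in nums:
After iteration 1: temp = 7, freq = 0
After iteration 2: temp = 6, freq = 0
After iteration 3: temp = 8, freq = 0
After iteration 4: temp = 2, freq = 0
After iteration 5: temp = 2, freq = 0
After iteration 6: temp = 2, freq = 0
After iteration 7: temp = 10, freq = 0
After iteration 8: temp = 4, freq = 0
After iteration 9: temp = 7, freq = 0
After iteration 10: temp = 4, freq = 0
Loop ends.

Final answer: 0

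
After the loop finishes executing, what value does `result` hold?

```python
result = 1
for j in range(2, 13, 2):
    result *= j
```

Let's trace through this code step by step.

Initialize: result = 1
Entering loop: for j in range(2, 13, 2):
After iteration 1: j = 2, result = 2
After iteration 2: j = 4, result = 8
After iteration 3: j = 6, result = 48
After iteration 4: j = 8, result = 384
After iteration 5: j = 10, result = 3840
After iteration 6: j = 12, result = 46080
Loop ends.

Final answer: 46080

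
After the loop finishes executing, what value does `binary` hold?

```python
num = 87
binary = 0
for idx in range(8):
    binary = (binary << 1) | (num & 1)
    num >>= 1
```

Let's trace through this code step by step.

Initialize: num = 87
Initialize: binary = 0
Entering loop: for idx in range(8):
After iteration 1: idx = 0, num = 43, binary = 1
After iteration 2: idx = 1, num = 21, binary = 3
After iteration 3: idx = 2, num = 10, binary = 7
After iteration 4: idx = 3, num = 5, binary = 14
After iteration 5: idx = 4, num = 2, binary = 29
After iteration 6: idx = 5, num = 1, binary = 58
After iteration 7: idx = 6, num = 0, binary = 117
After iteration 8: idx = 7, num = 0, binary = 234
Loop ends.

Final answer: 234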